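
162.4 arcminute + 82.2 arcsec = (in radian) 0.04764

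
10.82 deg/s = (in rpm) 1.803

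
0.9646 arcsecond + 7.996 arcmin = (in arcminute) 8.012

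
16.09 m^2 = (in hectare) 0.001609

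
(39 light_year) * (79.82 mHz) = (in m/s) 2.945e+16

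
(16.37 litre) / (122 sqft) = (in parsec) 4.681e-20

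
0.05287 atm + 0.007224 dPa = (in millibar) 53.57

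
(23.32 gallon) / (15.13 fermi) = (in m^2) 5.834e+12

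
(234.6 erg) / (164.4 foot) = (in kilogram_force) 4.774e-08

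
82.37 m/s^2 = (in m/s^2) 82.37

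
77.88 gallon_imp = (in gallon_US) 93.53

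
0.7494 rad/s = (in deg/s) 42.94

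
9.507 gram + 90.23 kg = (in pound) 198.9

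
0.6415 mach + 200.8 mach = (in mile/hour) 1.534e+05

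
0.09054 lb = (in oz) 1.449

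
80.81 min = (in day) 0.05612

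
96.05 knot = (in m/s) 49.41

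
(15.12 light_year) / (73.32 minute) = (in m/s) 3.252e+13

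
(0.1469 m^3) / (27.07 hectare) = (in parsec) 1.759e-23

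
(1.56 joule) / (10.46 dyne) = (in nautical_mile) 8.053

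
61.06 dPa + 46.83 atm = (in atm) 46.83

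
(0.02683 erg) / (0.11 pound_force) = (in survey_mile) 3.407e-12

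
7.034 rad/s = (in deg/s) 403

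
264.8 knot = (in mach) 0.4001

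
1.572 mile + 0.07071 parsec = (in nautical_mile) 1.178e+12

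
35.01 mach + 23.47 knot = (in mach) 35.05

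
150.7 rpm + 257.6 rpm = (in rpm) 408.3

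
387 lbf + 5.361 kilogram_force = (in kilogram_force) 180.9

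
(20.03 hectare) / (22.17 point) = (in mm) 2.561e+10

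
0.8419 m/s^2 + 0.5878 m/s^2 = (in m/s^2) 1.43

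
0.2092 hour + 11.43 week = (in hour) 1920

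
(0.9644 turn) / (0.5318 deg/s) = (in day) 0.007556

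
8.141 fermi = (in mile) 5.059e-18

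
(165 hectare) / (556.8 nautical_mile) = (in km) 0.0016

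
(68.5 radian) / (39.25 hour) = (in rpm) 0.004629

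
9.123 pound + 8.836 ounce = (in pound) 9.675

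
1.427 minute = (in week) 0.0001416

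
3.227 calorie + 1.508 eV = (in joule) 13.5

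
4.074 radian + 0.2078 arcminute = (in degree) 233.4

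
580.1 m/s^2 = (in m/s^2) 580.1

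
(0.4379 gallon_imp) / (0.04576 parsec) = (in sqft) 1.518e-17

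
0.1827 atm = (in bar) 0.1851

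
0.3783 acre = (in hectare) 0.1531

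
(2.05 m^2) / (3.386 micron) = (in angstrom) 6.054e+15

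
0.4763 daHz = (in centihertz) 476.3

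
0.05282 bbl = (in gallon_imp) 1.847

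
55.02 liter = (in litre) 55.02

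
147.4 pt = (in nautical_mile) 2.808e-05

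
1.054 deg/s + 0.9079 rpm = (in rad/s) 0.1135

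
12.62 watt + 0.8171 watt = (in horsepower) 0.01802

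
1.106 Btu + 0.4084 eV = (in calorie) 278.9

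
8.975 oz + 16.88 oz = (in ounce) 25.85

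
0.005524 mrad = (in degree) 0.0003165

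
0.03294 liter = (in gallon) 0.008702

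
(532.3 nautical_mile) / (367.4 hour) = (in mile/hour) 1.667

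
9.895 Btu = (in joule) 1.044e+04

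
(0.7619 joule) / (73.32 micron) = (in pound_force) 2336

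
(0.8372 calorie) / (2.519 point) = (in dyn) 3.942e+08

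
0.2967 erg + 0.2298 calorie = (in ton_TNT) 2.298e-10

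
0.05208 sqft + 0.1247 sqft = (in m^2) 0.01642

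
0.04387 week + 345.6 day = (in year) 0.9477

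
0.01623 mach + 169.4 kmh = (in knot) 102.2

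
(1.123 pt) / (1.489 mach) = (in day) 9.044e-12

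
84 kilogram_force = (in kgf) 84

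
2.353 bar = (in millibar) 2353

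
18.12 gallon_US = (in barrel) 0.4314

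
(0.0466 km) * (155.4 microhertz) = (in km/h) 0.02607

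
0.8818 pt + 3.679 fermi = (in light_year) 3.288e-20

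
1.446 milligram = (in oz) 5.101e-05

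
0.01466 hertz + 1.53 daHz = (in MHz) 1.531e-05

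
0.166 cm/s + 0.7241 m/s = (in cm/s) 72.58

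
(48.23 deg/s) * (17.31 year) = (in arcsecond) 9.478e+13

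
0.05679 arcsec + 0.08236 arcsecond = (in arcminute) 0.002319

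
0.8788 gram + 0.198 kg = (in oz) 7.015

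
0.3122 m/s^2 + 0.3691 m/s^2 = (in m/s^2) 0.6813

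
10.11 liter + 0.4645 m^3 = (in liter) 474.6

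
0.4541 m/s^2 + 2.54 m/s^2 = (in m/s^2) 2.994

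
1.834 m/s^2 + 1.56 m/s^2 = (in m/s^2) 3.394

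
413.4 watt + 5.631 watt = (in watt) 419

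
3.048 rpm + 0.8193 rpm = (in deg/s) 23.2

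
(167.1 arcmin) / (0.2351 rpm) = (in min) 0.03291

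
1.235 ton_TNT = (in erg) 5.167e+16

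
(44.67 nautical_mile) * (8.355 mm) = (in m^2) 691.2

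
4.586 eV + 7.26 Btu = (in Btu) 7.26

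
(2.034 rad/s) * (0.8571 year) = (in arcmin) 1.89e+11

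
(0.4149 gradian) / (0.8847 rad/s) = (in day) 8.526e-08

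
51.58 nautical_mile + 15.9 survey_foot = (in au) 6.386e-07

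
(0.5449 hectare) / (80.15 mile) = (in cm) 4.224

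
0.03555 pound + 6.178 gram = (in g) 22.3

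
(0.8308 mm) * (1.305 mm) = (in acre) 2.679e-10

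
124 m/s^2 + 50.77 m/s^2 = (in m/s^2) 174.8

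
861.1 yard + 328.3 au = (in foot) 1.611e+14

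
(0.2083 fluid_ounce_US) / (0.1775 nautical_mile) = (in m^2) 1.874e-08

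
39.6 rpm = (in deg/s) 237.6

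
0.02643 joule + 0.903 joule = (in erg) 9.294e+06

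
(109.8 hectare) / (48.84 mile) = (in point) 3.96e+04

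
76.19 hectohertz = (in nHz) 7.619e+12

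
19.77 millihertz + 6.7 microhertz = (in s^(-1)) 0.01978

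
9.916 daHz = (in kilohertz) 0.09916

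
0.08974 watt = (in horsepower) 0.0001203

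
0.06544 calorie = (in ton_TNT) 6.544e-11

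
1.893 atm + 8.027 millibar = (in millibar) 1926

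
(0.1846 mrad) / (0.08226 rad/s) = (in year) 7.116e-11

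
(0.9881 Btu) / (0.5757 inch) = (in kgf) 7270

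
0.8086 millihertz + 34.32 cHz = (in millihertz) 344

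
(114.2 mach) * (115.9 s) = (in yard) 4.929e+06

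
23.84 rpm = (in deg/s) 143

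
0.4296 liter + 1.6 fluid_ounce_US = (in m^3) 0.0004769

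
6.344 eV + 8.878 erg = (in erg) 8.878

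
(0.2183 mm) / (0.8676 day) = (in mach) 8.553e-12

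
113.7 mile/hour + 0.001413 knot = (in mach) 0.1493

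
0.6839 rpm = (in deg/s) 4.103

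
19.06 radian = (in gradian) 1213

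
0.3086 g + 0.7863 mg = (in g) 0.3094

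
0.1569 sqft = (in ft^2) 0.1569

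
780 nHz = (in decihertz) 7.8e-06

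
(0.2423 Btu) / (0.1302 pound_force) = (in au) 2.951e-09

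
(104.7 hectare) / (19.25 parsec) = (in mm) 1.763e-09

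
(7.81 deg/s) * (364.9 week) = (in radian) 3.008e+07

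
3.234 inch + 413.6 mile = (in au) 4.449e-06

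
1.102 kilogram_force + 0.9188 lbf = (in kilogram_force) 1.519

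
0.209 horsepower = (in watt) 155.9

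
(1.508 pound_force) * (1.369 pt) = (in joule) 0.00324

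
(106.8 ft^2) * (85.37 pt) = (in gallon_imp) 65.73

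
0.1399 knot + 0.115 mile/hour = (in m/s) 0.1234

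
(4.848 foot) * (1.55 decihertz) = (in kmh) 0.8245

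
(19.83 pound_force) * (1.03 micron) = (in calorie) 2.171e-05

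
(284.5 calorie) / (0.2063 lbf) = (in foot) 4256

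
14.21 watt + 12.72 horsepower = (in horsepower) 12.74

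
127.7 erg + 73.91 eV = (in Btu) 1.21e-08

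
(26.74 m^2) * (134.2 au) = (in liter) 5.368e+17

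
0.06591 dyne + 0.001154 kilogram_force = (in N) 0.01132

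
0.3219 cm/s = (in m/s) 0.003219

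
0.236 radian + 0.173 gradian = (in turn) 0.03799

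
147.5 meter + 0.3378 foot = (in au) 9.867e-10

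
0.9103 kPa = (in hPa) 9.103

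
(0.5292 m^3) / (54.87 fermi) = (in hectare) 9.645e+08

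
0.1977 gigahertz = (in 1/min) 1.186e+10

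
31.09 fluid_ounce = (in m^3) 0.0009194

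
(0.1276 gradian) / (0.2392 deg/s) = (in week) 7.938e-07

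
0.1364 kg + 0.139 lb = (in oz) 7.035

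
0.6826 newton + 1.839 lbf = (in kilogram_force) 0.9038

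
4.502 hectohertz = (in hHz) 4.502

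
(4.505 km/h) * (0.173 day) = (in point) 5.302e+07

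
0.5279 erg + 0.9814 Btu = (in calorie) 247.5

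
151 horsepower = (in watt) 1.126e+05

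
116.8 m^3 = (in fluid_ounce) 3.949e+06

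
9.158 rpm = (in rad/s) 0.959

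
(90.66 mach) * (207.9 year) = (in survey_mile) 1.258e+11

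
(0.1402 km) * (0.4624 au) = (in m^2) 9.698e+12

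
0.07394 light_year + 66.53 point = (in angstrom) 6.995e+24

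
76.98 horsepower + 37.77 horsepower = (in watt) 8.557e+04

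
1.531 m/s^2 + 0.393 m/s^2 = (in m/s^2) 1.924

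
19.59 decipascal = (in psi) 0.0002841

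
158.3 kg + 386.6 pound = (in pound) 735.6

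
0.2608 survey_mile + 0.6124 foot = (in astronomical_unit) 2.807e-09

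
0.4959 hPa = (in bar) 0.0004959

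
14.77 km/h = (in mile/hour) 9.178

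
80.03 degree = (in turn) 0.2223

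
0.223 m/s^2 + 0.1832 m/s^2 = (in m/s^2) 0.4062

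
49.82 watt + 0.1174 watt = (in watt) 49.94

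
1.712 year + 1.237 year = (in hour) 2.583e+04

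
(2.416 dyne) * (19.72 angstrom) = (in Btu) 4.516e-17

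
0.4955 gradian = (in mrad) 7.783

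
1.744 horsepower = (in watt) 1301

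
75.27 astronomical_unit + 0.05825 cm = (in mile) 6.997e+09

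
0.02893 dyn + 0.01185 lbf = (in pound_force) 0.01185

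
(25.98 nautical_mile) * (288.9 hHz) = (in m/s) 1.39e+09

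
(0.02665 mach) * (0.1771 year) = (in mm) 5.068e+10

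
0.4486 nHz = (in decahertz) 4.486e-11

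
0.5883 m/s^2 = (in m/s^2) 0.5883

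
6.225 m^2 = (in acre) 0.001538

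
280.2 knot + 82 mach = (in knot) 5.455e+04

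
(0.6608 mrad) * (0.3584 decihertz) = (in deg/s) 0.001357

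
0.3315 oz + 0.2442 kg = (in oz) 8.945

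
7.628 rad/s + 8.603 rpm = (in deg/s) 488.7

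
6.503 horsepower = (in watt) 4849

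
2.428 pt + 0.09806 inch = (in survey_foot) 0.01098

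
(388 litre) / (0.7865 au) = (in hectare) 3.298e-16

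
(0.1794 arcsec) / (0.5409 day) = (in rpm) 1.777e-10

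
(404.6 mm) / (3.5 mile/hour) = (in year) 8.2e-09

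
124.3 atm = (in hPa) 1.259e+05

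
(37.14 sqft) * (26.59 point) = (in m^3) 0.03237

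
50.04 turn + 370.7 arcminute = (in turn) 50.06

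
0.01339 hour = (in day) 0.0005579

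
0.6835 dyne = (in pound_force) 1.537e-06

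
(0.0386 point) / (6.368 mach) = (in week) 1.038e-14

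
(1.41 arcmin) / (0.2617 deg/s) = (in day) 1.039e-06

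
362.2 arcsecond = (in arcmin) 6.037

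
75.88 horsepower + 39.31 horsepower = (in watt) 8.59e+04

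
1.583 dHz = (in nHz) 1.583e+08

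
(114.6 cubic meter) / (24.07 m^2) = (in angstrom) 4.761e+10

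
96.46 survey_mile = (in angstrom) 1.552e+15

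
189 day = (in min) 2.722e+05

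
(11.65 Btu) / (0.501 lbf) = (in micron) 5.515e+09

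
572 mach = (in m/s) 1.948e+05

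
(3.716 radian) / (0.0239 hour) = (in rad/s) 0.04319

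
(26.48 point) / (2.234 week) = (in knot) 1.344e-08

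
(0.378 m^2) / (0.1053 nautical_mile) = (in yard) 0.00212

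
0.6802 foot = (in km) 0.0002073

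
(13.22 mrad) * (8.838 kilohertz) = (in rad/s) 116.8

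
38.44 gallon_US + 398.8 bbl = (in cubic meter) 63.55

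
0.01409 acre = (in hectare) 0.005702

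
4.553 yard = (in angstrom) 4.163e+10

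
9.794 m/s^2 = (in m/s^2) 9.794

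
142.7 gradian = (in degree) 128.4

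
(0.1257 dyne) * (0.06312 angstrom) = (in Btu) 7.52e-21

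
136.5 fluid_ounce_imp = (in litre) 3.878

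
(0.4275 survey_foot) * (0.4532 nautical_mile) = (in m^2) 109.4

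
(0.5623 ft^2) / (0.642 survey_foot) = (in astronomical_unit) 1.785e-12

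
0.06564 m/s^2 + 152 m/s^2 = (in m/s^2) 152.1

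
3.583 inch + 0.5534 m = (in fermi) 6.444e+14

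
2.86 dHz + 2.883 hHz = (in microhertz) 2.886e+08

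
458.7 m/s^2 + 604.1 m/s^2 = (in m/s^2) 1063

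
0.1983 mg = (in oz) 6.995e-06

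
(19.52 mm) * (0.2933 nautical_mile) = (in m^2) 10.6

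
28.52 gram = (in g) 28.52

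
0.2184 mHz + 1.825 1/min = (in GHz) 3.064e-11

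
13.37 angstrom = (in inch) 5.264e-08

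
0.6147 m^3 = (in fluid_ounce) 2.079e+04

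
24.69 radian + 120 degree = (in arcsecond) 5.525e+06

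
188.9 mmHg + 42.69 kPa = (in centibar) 67.87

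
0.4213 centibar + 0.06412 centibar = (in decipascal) 4854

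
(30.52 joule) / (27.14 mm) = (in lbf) 252.8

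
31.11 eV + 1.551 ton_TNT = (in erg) 6.489e+16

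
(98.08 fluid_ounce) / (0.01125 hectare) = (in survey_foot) 8.459e-05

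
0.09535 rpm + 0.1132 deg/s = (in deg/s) 0.6853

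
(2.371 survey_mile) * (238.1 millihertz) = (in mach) 2.668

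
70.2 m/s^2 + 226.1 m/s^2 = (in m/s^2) 296.3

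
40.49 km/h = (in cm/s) 1125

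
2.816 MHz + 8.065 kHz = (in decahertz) 2.824e+05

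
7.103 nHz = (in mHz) 7.103e-06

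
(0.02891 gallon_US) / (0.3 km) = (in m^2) 3.648e-07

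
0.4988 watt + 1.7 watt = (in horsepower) 0.002949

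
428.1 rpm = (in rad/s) 44.83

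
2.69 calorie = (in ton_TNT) 2.69e-09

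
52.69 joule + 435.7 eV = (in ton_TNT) 1.259e-08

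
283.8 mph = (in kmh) 456.7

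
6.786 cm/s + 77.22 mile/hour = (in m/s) 34.59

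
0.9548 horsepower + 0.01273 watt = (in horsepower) 0.9548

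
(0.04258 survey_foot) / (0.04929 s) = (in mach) 0.0007733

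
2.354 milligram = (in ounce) 8.303e-05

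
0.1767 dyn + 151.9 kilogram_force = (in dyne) 1.49e+08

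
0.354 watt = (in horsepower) 0.0004747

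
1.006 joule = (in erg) 1.006e+07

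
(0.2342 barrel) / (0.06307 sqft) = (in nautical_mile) 0.003431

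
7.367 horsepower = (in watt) 5494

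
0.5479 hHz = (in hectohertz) 0.5479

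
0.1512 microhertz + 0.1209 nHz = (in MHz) 1.513e-13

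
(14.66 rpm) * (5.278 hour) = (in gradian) 1.857e+06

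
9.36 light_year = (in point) 2.51e+20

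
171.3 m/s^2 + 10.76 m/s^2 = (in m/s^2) 182.1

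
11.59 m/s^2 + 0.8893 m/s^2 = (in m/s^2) 12.48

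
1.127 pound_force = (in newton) 5.013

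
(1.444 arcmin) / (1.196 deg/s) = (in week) 3.327e-08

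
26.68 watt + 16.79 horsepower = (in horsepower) 16.83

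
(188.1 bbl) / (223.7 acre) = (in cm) 0.003303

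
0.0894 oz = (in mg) 2534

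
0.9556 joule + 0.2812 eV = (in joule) 0.9556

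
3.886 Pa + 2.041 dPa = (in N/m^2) 4.09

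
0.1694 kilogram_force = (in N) 1.661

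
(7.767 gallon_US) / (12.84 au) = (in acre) 3.782e-18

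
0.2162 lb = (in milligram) 9.807e+04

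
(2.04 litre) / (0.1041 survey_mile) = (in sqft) 0.0001311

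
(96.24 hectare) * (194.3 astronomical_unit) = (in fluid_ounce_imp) 9.845e+23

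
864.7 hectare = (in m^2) 8.647e+06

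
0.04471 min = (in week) 4.436e-06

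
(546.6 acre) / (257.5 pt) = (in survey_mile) 1.513e+04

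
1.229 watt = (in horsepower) 0.001648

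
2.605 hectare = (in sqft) 2.804e+05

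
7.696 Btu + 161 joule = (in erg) 8.281e+10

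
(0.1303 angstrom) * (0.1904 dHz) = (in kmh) 8.931e-13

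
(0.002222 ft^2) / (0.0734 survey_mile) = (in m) 1.748e-06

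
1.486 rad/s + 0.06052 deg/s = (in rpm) 14.2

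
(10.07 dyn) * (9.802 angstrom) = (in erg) 9.871e-07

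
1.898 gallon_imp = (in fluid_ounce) 291.8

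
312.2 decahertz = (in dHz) 3.122e+04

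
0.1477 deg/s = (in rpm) 0.02462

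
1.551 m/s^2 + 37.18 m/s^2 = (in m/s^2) 38.73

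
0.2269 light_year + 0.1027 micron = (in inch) 8.451e+16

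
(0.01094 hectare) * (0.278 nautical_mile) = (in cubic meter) 5.633e+04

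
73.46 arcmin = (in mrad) 21.37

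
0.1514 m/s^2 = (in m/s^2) 0.1514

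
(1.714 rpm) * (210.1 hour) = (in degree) 7.778e+06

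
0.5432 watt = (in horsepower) 0.0007284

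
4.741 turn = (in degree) 1707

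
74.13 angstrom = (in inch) 2.919e-07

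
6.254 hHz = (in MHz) 0.0006254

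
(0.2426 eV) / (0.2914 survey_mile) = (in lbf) 1.863e-23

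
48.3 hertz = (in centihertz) 4830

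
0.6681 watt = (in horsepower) 0.0008959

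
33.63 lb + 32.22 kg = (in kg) 47.47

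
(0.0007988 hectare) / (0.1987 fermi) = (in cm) 4.02e+18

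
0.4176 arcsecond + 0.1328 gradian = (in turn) 0.0003323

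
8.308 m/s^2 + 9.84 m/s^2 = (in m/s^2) 18.15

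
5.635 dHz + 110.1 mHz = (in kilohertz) 0.0006736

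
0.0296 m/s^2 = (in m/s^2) 0.0296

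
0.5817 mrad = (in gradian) 0.03703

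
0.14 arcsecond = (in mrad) 0.0006787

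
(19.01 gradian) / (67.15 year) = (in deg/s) 8.079e-09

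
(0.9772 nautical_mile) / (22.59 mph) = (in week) 0.0002963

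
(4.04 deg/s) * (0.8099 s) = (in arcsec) 1.178e+04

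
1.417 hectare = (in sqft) 1.525e+05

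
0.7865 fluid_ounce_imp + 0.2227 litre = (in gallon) 0.06473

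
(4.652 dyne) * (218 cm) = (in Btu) 9.612e-08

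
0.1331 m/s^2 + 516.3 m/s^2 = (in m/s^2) 516.4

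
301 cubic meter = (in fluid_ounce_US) 1.018e+07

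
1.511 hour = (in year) 0.0001725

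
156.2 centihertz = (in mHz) 1562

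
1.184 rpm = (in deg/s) 7.104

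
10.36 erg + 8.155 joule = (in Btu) 0.007729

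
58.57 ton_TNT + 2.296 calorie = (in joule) 2.451e+11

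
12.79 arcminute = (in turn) 0.0005921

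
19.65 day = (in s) 1.698e+06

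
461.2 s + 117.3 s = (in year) 1.834e-05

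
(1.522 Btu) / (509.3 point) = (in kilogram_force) 911.4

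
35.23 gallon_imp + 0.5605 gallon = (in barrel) 1.021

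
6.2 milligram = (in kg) 6.2e-06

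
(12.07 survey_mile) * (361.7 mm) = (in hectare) 0.7026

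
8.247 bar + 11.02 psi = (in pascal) 9.007e+05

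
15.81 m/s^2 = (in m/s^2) 15.81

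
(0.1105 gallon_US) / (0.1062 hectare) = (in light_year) 4.163e-23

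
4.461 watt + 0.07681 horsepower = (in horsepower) 0.08279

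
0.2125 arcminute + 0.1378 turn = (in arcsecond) 1.786e+05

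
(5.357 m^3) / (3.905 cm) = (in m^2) 137.2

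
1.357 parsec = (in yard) 4.579e+16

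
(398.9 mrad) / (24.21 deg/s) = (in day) 1.093e-05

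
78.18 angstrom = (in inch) 3.078e-07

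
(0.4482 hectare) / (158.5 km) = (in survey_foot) 0.09277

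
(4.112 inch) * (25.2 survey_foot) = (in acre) 0.0001982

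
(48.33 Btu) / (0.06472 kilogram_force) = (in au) 5.37e-07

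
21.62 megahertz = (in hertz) 2.162e+07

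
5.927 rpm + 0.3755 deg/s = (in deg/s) 35.94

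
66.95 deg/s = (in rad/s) 1.168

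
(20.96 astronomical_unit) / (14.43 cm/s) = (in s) 2.173e+13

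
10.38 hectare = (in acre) 25.65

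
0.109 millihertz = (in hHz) 1.09e-06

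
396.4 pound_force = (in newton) 1763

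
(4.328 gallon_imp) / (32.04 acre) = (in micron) 0.1517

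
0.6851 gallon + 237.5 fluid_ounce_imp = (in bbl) 0.05876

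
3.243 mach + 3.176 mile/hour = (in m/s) 1106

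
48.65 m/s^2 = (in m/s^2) 48.65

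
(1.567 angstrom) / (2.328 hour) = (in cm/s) 1.87e-12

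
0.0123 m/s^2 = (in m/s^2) 0.0123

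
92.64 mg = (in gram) 0.09264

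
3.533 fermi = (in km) 3.533e-18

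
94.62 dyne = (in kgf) 9.649e-05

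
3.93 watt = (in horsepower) 0.00527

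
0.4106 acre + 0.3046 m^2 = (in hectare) 0.1662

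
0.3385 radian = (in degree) 19.39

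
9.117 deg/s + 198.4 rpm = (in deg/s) 1200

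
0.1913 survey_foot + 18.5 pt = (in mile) 4.029e-05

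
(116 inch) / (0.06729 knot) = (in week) 0.0001407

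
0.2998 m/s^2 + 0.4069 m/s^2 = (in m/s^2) 0.7067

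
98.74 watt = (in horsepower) 0.1324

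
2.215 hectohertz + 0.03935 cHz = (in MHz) 0.0002215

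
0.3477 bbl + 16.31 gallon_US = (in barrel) 0.736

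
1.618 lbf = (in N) 7.197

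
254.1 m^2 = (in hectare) 0.02541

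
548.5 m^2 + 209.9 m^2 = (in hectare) 0.07584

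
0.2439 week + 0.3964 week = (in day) 4.482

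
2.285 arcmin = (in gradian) 0.04231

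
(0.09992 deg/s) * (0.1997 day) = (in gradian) 1916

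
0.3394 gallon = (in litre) 1.285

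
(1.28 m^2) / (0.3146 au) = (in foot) 8.923e-11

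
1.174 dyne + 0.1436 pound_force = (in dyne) 6.388e+04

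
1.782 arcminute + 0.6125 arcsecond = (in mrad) 0.5213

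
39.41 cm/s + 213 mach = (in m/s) 7.253e+04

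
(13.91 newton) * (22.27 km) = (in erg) 3.098e+12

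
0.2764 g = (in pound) 0.0006094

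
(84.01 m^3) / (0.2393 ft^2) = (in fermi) 3.779e+18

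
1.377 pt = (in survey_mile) 3.018e-07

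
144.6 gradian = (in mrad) 2271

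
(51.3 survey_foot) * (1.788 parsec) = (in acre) 2.132e+14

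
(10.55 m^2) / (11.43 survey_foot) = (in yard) 3.312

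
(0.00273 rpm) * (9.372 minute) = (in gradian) 10.23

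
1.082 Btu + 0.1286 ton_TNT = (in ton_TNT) 0.1286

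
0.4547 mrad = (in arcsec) 93.79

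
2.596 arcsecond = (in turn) 2.003e-06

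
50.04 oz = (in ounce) 50.04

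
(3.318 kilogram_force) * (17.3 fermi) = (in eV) 3.513e+06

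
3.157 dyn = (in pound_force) 7.097e-06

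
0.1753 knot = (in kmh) 0.3247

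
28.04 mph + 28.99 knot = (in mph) 61.4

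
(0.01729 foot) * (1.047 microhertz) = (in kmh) 1.986e-08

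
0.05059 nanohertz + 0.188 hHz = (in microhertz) 1.88e+07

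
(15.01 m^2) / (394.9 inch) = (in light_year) 1.582e-16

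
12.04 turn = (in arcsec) 1.56e+07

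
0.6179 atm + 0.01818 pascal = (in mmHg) 469.6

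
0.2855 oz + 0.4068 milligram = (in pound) 0.01784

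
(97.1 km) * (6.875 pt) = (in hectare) 0.02355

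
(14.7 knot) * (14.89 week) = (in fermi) 6.81e+22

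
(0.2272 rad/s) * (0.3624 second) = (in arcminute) 283.1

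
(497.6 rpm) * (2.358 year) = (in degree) 2.22e+11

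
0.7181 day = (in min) 1034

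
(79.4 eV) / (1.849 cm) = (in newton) 6.88e-16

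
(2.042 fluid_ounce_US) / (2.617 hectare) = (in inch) 9.085e-08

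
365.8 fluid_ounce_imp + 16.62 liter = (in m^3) 0.02701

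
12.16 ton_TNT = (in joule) 5.088e+10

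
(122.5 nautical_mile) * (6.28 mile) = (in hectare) 2.293e+05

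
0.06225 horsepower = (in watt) 46.42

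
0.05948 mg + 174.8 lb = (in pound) 174.8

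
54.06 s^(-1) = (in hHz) 0.5406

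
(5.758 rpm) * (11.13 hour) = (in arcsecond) 4.983e+09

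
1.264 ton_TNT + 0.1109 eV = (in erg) 5.289e+16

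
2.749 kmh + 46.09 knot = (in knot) 47.57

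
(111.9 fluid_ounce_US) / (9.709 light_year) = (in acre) 8.903e-24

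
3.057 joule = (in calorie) 0.7306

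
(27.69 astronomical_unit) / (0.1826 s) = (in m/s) 2.269e+13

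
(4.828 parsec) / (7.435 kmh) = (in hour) 2.004e+13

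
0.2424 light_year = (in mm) 2.293e+18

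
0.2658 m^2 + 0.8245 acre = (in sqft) 3.592e+04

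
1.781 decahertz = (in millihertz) 1.781e+04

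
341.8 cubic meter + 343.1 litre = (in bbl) 2152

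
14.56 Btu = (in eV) 9.588e+22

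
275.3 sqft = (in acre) 0.00632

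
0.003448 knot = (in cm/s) 0.1774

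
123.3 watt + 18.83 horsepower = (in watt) 1.416e+04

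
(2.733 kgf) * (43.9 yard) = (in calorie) 257.1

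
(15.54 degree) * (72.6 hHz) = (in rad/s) 1969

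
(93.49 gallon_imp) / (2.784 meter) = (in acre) 3.772e-05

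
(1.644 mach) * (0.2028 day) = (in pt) 2.78e+10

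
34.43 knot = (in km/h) 63.76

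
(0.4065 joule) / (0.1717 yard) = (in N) 2.589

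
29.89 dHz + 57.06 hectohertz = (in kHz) 5.709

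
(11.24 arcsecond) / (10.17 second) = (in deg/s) 0.000307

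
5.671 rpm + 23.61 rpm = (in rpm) 29.28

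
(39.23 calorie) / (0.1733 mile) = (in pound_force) 0.1323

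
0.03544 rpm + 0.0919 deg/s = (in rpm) 0.05076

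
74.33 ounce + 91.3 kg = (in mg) 9.341e+07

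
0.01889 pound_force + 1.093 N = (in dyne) 1.177e+05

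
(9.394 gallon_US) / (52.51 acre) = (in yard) 1.83e-07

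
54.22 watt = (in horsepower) 0.07271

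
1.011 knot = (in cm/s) 52.01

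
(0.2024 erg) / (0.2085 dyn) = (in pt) 27.52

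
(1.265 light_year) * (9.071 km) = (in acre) 2.683e+16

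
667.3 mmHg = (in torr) 667.3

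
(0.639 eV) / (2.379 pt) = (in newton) 1.22e-16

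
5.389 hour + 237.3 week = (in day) 1661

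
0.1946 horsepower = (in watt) 145.1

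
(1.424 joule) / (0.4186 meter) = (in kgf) 0.3469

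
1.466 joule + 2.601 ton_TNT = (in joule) 1.088e+10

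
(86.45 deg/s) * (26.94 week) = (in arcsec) 5.071e+12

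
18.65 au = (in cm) 2.79e+14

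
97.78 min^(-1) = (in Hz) 1.63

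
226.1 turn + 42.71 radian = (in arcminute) 5.031e+06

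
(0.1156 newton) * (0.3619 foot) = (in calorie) 0.003048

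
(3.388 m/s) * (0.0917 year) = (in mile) 6088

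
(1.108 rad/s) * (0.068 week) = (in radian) 4.557e+04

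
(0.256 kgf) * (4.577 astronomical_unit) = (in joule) 1.719e+12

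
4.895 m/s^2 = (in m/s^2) 4.895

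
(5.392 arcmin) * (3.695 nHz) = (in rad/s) 5.795e-12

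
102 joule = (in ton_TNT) 2.438e-08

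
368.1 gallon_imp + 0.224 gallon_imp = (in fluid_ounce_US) 5.662e+04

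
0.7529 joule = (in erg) 7.529e+06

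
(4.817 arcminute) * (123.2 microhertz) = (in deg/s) 9.891e-06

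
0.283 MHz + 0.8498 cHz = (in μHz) 2.83e+11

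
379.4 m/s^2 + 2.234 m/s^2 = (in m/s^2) 381.6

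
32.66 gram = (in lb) 0.072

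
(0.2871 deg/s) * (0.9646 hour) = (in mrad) 1.74e+04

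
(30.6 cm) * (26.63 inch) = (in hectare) 2.07e-05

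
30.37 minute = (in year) 5.778e-05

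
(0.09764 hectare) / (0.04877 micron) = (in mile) 1.244e+07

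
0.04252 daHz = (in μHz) 4.252e+05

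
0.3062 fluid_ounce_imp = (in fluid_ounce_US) 0.2942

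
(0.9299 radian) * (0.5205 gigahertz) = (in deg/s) 2.773e+10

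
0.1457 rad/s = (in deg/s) 8.348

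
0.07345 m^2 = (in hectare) 7.345e-06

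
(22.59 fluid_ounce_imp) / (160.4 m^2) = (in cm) 0.0004002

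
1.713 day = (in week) 0.2447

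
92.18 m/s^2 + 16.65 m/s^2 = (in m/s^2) 108.8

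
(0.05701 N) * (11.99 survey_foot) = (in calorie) 0.0498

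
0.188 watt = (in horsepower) 0.0002521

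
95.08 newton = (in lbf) 21.37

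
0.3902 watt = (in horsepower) 0.0005233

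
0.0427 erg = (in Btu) 4.047e-12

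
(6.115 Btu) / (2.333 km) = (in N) 2.765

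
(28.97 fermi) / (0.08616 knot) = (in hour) 1.816e-16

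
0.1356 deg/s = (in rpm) 0.0226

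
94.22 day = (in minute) 1.357e+05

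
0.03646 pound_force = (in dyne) 1.622e+04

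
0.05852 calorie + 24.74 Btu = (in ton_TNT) 6.239e-06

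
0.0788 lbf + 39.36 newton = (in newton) 39.71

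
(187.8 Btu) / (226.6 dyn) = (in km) 8.744e+04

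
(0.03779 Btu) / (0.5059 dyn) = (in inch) 3.103e+08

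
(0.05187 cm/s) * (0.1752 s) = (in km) 9.088e-08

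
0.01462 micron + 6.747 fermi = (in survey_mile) 9.084e-12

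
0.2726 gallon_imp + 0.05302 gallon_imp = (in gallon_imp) 0.3256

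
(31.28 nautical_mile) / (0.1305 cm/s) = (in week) 73.4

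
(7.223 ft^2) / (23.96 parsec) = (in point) 2.573e-15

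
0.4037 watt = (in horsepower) 0.0005414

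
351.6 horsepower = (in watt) 2.622e+05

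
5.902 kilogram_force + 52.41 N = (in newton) 110.3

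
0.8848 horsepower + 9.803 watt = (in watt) 669.6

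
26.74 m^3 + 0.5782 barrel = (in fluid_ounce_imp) 9.444e+05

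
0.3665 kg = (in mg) 3.665e+05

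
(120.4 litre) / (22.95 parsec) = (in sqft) 1.83e-18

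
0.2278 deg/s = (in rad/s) 0.003976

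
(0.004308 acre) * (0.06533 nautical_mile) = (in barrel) 1.327e+04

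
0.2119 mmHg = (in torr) 0.2119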